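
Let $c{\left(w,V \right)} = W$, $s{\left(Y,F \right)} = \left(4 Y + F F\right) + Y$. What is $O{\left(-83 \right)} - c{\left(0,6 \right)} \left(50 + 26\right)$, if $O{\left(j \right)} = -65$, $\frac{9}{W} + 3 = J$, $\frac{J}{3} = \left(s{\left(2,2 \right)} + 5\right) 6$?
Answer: $- \frac{7573}{113} \approx -67.018$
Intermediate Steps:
$s{\left(Y,F \right)} = F^{2} + 5 Y$ ($s{\left(Y,F \right)} = \left(4 Y + F^{2}\right) + Y = \left(F^{2} + 4 Y\right) + Y = F^{2} + 5 Y$)
$J = 342$ ($J = 3 \left(\left(2^{2} + 5 \cdot 2\right) + 5\right) 6 = 3 \left(\left(4 + 10\right) + 5\right) 6 = 3 \left(14 + 5\right) 6 = 3 \cdot 19 \cdot 6 = 3 \cdot 114 = 342$)
$W = \frac{3}{113}$ ($W = \frac{9}{-3 + 342} = \frac{9}{339} = 9 \cdot \frac{1}{339} = \frac{3}{113} \approx 0.026549$)
$c{\left(w,V \right)} = \frac{3}{113}$
$O{\left(-83 \right)} - c{\left(0,6 \right)} \left(50 + 26\right) = -65 - \frac{3 \left(50 + 26\right)}{113} = -65 - \frac{3}{113} \cdot 76 = -65 - \frac{228}{113} = - \frac{7573}{113}$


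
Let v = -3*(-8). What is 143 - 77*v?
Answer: -1705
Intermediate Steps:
v = 24
143 - 77*v = 143 - 77*24 = 143 - 1848 = -1705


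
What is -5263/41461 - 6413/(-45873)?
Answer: 24459794/1901940453 ≈ 0.012860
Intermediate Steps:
-5263/41461 - 6413/(-45873) = -5263*1/41461 - 6413*(-1/45873) = -5263/41461 + 6413/45873 = 24459794/1901940453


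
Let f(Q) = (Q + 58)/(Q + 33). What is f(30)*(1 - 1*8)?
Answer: -88/9 ≈ -9.7778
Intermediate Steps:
f(Q) = (58 + Q)/(33 + Q)
f(30)*(1 - 1*8) = ((58 + 30)/(33 + 30))*(1 - 1*8) = (88/63)*(1 - 8) = ((1/63)*88)*(-7) = (88/63)*(-7) = -88/9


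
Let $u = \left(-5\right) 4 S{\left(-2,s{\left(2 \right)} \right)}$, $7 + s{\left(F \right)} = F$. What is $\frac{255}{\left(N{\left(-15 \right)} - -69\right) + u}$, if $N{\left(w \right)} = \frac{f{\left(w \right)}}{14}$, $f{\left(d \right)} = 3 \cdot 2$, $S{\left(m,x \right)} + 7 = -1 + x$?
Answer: $\frac{1785}{2306} \approx 0.77407$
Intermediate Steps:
$s{\left(F \right)} = -7 + F$
$S{\left(m,x \right)} = -8 + x$ ($S{\left(m,x \right)} = -7 + \left(-1 + x\right) = -8 + x$)
$f{\left(d \right)} = 6$
$N{\left(w \right)} = \frac{3}{7}$ ($N{\left(w \right)} = \frac{6}{14} = 6 \cdot \frac{1}{14} = \frac{3}{7}$)
$u = 260$ ($u = \left(-5\right) 4 \left(-8 + \left(-7 + 2\right)\right) = - 20 \left(-8 - 5\right) = \left(-20\right) \left(-13\right) = 260$)
$\frac{255}{\left(N{\left(-15 \right)} - -69\right) + u} = \frac{255}{\left(\frac{3}{7} - -69\right) + 260} = \frac{255}{\left(\frac{3}{7} + 69\right) + 260} = \frac{255}{\frac{486}{7} + 260} = \frac{255}{\frac{2306}{7}} = 255 \cdot \frac{7}{2306} = \frac{1785}{2306}$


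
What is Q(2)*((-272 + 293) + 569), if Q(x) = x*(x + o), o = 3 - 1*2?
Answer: 3540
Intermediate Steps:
o = 1 (o = 3 - 2 = 1)
Q(x) = x*(1 + x) (Q(x) = x*(x + 1) = x*(1 + x))
Q(2)*((-272 + 293) + 569) = (2*(1 + 2))*((-272 + 293) + 569) = (2*3)*(21 + 569) = 6*590 = 3540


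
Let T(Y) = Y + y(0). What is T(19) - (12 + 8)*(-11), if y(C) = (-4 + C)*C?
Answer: 239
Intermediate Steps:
y(C) = C*(-4 + C)
T(Y) = Y (T(Y) = Y + 0*(-4 + 0) = Y + 0*(-4) = Y + 0 = Y)
T(19) - (12 + 8)*(-11) = 19 - (12 + 8)*(-11) = 19 - 20*(-11) = 19 - 1*(-220) = 19 + 220 = 239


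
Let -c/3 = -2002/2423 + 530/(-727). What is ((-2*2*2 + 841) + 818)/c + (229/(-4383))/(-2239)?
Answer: 74909261482355/211697620164 ≈ 353.85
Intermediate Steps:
c = 8218932/1761521 (c = -3*(-2002/2423 + 530/(-727)) = -3*(-2002*1/2423 + 530*(-1/727)) = -3*(-2002/2423 - 530/727) = -3*(-2739644/1761521) = 8218932/1761521 ≈ 4.6658)
((-2*2*2 + 841) + 818)/c + (229/(-4383))/(-2239) = ((-2*2*2 + 841) + 818)/(8218932/1761521) + (229/(-4383))/(-2239) = ((-4*2 + 841) + 818)*(1761521/8218932) + (229*(-1/4383))*(-1/2239) = ((-8 + 841) + 818)*(1761521/8218932) - 229/4383*(-1/2239) = (833 + 818)*(1761521/8218932) + 229/9813537 = 1651*(1761521/8218932) + 229/9813537 = 22899773/64716 + 229/9813537 = 74909261482355/211697620164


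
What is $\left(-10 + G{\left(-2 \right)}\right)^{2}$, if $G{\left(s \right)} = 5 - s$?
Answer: $9$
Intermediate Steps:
$\left(-10 + G{\left(-2 \right)}\right)^{2} = \left(-10 + \left(5 - -2\right)\right)^{2} = \left(-10 + \left(5 + 2\right)\right)^{2} = \left(-10 + 7\right)^{2} = \left(-3\right)^{2} = 9$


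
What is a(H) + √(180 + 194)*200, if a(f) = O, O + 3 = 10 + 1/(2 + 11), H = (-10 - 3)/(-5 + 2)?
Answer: 92/13 + 200*√374 ≈ 3874.9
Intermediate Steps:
H = 13/3 (H = -13/(-3) = -13*(-⅓) = 13/3 ≈ 4.3333)
O = 92/13 (O = -3 + (10 + 1/(2 + 11)) = -3 + (10 + 1/13) = -3 + 131/13 = 92/13 ≈ 7.0769)
a(f) = 92/13
a(H) + √(180 + 194)*200 = 92/13 + √(180 + 194)*200 = 92/13 + √374*200 = 92/13 + 200*√374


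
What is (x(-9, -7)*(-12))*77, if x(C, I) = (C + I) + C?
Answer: 23100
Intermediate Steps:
x(C, I) = I + 2*C
(x(-9, -7)*(-12))*77 = ((-7 + 2*(-9))*(-12))*77 = ((-7 - 18)*(-12))*77 = -25*(-12)*77 = 300*77 = 23100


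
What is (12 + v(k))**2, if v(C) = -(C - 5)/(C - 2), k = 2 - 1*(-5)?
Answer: 3364/25 ≈ 134.56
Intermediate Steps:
k = 7 (k = 2 + 5 = 7)
v(C) = -(-5 + C)/(-2 + C)
(12 + v(k))**2 = (12 + (5 - 1*7)/(-2 + 7))**2 = (12 + (5 - 7)/5)**2 = (12 + (1/5)*(-2))**2 = (12 - 2/5)**2 = (58/5)**2 = 3364/25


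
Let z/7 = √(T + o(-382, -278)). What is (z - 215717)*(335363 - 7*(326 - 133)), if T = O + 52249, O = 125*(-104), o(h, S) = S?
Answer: -72052066604 + 2338084*√38971 ≈ -7.1590e+10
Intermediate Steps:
O = -13000
T = 39249 (T = -13000 + 52249 = 39249)
z = 7*√38971 (z = 7*√(39249 - 278) = 7*√38971 ≈ 1381.9)
(z - 215717)*(335363 - 7*(326 - 133)) = (7*√38971 - 215717)*(335363 - 7*(326 - 133)) = (-215717 + 7*√38971)*(335363 - 7*193) = (-215717 + 7*√38971)*(335363 - 1351) = (-215717 + 7*√38971)*334012 = -72052066604 + 2338084*√38971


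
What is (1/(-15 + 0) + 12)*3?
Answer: 179/5 ≈ 35.800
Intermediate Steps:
(1/(-15 + 0) + 12)*3 = (1/(-15) + 12)*3 = (-1/15 + 12)*3 = (179/15)*3 = 179/5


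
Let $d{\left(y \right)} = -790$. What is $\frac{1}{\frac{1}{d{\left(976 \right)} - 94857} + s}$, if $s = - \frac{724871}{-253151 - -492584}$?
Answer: $- \frac{22901048151}{69331975970} \approx -0.33031$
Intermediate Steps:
$s = - \frac{724871}{239433}$ ($s = - \frac{724871}{-253151 + 492584} = - \frac{724871}{239433} \approx -3.0274$)
$\frac{1}{\frac{1}{d{\left(976 \right)} - 94857} + s} = \frac{1}{\frac{1}{-790 - 94857} - \frac{724871}{239433}} = \frac{1}{\frac{1}{-95647} - \frac{724871}{239433}} = \frac{1}{- \frac{1}{95647} - \frac{724871}{239433}} = \frac{1}{- \frac{69331975970}{22901048151}} = - \frac{22901048151}{69331975970}$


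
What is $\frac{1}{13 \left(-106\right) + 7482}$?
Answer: $\frac{1}{6104} \approx 0.00016383$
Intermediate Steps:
$\frac{1}{13 \left(-106\right) + 7482} = \frac{1}{-1378 + 7482} = \frac{1}{6104}$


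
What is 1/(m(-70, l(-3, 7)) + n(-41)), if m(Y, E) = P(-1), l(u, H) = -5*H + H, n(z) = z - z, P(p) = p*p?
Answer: 1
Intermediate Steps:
P(p) = p²
n(z) = 0
l(u, H) = -4*H
m(Y, E) = 1 (m(Y, E) = (-1)² = 1)
1/(m(-70, l(-3, 7)) + n(-41)) = 1/(1 + 0) = 1/1 = 1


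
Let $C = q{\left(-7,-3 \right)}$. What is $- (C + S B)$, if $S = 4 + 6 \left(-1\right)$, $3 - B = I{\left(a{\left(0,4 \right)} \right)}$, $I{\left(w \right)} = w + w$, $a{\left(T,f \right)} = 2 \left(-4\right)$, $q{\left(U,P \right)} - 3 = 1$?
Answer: $34$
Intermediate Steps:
$q{\left(U,P \right)} = 4$ ($q{\left(U,P \right)} = 3 + 1 = 4$)
$C = 4$
$a{\left(T,f \right)} = -8$
$I{\left(w \right)} = 2 w$
$B = 19$ ($B = 3 - 2 \left(-8\right) = 3 - -16 = 3 + 16 = 19$)
$S = -2$ ($S = 4 - 6 = -2$)
$- (C + S B) = - (4 - 38) = \left(-1\right) \left(-34\right) = 34$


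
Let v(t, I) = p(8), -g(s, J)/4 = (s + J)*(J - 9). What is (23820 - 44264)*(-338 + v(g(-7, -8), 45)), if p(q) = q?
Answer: 6746520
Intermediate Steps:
g(s, J) = -4*(-9 + J)*(J + s) (g(s, J) = -4*(s + J)*(J - 9) = -4*(J + s)*(-9 + J) = -4*(-9 + J)*(J + s))
v(t, I) = 8
(23820 - 44264)*(-338 + v(g(-7, -8), 45)) = (23820 - 44264)*(-338 + 8) = -20444*(-330) = 6746520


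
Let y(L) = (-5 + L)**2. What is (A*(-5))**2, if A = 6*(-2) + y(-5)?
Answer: 193600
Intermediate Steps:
A = 88 (A = 6*(-2) + (-5 - 5)**2 = -12 + (-10)**2 = -12 + 100 = 88)
(A*(-5))**2 = (88*(-5))**2 = (-440)**2 = 193600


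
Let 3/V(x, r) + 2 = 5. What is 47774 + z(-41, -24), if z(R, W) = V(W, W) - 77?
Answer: 47698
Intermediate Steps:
V(x, r) = 1 (V(x, r) = 3/(-2 + 5) = 3/3 = 3*(⅓) = 1)
z(R, W) = -76 (z(R, W) = 1 - 77 = -76)
47774 + z(-41, -24) = 47774 - 76 = 47698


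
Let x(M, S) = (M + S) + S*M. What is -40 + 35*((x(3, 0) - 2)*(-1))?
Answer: -75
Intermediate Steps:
x(M, S) = M + S + M*S (x(M, S) = (M + S) + M*S = M + S + M*S)
-40 + 35*((x(3, 0) - 2)*(-1)) = -40 + 35*(((3 + 0 + 3*0) - 2)*(-1)) = -40 + 35*(((3 + 0 + 0) - 2)*(-1)) = -40 + 35*((3 - 2)*(-1)) = -40 + 35*(1*(-1)) = -40 + 35*(-1) = -40 - 35 = -75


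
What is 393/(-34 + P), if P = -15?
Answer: -393/49 ≈ -8.0204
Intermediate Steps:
393/(-34 + P) = 393/(-34 - 15) = 393/(-49) = 393*(-1/49) = -393/49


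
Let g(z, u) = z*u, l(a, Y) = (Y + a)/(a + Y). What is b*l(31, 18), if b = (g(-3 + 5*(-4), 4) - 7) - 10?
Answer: -109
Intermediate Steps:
l(a, Y) = 1 (l(a, Y) = (Y + a)/(Y + a) = 1)
g(z, u) = u*z
b = -109 (b = (4*(-3 + 5*(-4)) - 7) - 10 = (4*(-3 - 20) - 7) - 10 = (4*(-23) - 7) - 10 = (-92 - 7) - 10 = -99 - 10 = -109)
b*l(31, 18) = -109*1 = -109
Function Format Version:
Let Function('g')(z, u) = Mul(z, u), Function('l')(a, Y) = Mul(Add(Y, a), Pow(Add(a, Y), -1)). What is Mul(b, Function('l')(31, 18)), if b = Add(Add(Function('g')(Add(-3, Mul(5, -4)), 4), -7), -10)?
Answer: -109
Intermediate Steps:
Function('l')(a, Y) = 1 (Function('l')(a, Y) = Mul(Add(Y, a), Pow(Add(Y, a), -1)) = 1)
Function('g')(z, u) = Mul(u, z)
b = -109 (b = Add(Add(Mul(4, Add(-3, Mul(5, -4))), -7), -10) = Add(Add(Mul(4, Add(-3, -20)), -7), -10) = Add(Add(Mul(4, -23), -7), -10) = Add(Add(-92, -7), -10) = Add(-99, -10) = -109)
Mul(b, Function('l')(31, 18)) = Mul(-109, 1) = -109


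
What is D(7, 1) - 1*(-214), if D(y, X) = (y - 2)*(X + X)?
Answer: 224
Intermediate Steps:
D(y, X) = 2*X*(-2 + y) (D(y, X) = (-2 + y)*(2*X) = 2*X*(-2 + y))
D(7, 1) - 1*(-214) = 2*1*(-2 + 7) - 1*(-214) = 2*1*5 + 214 = 10 + 214 = 224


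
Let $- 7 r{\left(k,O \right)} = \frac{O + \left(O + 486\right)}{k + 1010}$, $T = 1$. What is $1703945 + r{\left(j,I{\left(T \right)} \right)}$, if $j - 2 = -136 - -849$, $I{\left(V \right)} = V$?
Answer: $\frac{20575135387}{12075} \approx 1.7039 \cdot 10^{6}$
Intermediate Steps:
$j = 715$ ($j = 2 - -713 = 2 + \left(-136 + 849\right) = 2 + 713 = 715$)
$r{\left(k,O \right)} = - \frac{486 + 2 O}{7 \left(1010 + k\right)}$ ($r{\left(k,O \right)} = - \frac{\left(O + \left(O + 486\right)\right) \frac{1}{k + 1010}}{7} = - \frac{\left(O + \left(486 + O\right)\right) \frac{1}{1010 + k}}{7} = - \frac{\left(486 + 2 O\right) \frac{1}{1010 + k}}{7} = - \frac{\frac{1}{1010 + k} \left(486 + 2 O\right)}{7} = - \frac{486 + 2 O}{7 \left(1010 + k\right)}$)
$1703945 + r{\left(j,I{\left(T \right)} \right)} = 1703945 + \frac{2 \left(-243 - 1\right)}{7 \left(1010 + 715\right)} = 1703945 + \frac{2 \left(-243 - 1\right)}{7 \cdot 1725} = 1703945 + \frac{2}{7} \cdot \frac{1}{1725} \left(-244\right) = 1703945 - \frac{488}{12075} = \frac{20575135387}{12075}$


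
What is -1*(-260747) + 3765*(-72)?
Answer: -10333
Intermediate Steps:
-1*(-260747) + 3765*(-72) = 260747 - 271080 = -10333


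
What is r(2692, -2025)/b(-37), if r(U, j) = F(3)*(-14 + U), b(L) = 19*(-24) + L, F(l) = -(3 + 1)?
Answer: 10712/493 ≈ 21.728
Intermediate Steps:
F(l) = -4 (F(l) = -1*4 = -4)
b(L) = -456 + L
r(U, j) = 56 - 4*U (r(U, j) = -4*(-14 + U) = 56 - 4*U)
r(2692, -2025)/b(-37) = (56 - 4*2692)/(-456 - 37) = (56 - 10768)/(-493) = -10712*(-1/493) = 10712/493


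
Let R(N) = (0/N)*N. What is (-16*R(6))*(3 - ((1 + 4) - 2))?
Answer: 0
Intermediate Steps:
R(N) = 0 (R(N) = 0*N = 0)
(-16*R(6))*(3 - ((1 + 4) - 2)) = (-16*0)*(3 - ((1 + 4) - 2)) = 0*(3 - (5 - 2)) = 0*(3 - 1*3) = 0*(3 - 3) = 0*0 = 0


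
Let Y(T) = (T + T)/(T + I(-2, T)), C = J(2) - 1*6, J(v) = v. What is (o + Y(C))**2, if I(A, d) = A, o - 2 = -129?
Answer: 142129/9 ≈ 15792.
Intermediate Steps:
o = -127 (o = 2 - 129 = -127)
C = -4 (C = 2 - 1*6 = 2 - 6 = -4)
Y(T) = 2*T/(-2 + T) (Y(T) = (T + T)/(T - 2) = (2*T)/(-2 + T) = 2*T/(-2 + T))
(o + Y(C))**2 = (-127 + 2*(-4)/(-2 - 4))**2 = (-127 + 2*(-4)/(-6))**2 = (-127 + 2*(-4)*(-1/6))**2 = (-127 + 4/3)**2 = (-377/3)**2 = 142129/9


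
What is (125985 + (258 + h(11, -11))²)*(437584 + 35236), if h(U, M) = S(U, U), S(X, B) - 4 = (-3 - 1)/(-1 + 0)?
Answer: 93023079620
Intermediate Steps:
S(X, B) = 8 (S(X, B) = 4 + (-3 - 1)/(-1 + 0) = 4 - 4/(-1) = 4 - 4*(-1) = 4 + 4 = 8)
h(U, M) = 8
(125985 + (258 + h(11, -11))²)*(437584 + 35236) = (125985 + (258 + 8)²)*(437584 + 35236) = (125985 + 266²)*472820 = (125985 + 70756)*472820 = 196741*472820 = 93023079620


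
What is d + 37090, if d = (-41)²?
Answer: 38771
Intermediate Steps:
d = 1681
d + 37090 = 1681 + 37090 = 38771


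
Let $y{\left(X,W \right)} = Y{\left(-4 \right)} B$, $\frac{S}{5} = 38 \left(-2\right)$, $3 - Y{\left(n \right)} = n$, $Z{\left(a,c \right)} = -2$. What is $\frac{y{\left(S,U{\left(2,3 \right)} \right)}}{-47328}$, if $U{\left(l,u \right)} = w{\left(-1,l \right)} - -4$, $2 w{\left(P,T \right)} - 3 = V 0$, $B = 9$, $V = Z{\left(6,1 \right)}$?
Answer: $- \frac{21}{15776} \approx -0.0013311$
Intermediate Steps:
$Y{\left(n \right)} = 3 - n$
$V = -2$
$w{\left(P,T \right)} = \frac{3}{2}$ ($w{\left(P,T \right)} = \frac{3}{2} + \frac{\left(-2\right) 0}{2} = \frac{3}{2} + \frac{1}{2} \cdot 0 = \frac{3}{2} + 0 = \frac{3}{2}$)
$U{\left(l,u \right)} = \frac{11}{2}$ ($U{\left(l,u \right)} = \frac{3}{2} - -4 = \frac{3}{2} + 4 = \frac{11}{2}$)
$S = -380$ ($S = 5 \cdot 38 \left(-2\right) = 5 \left(-76\right) = -380$)
$y{\left(X,W \right)} = 63$ ($y{\left(X,W \right)} = \left(3 - -4\right) 9 = \left(3 + 4\right) 9 = 7 \cdot 9 = 63$)
$\frac{y{\left(S,U{\left(2,3 \right)} \right)}}{-47328} = \frac{63}{-47328} = 63 \left(- \frac{1}{47328}\right) = - \frac{21}{15776}$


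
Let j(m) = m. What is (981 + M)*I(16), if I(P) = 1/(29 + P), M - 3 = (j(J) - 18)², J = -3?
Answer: 95/3 ≈ 31.667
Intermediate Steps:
M = 444 (M = 3 + (-3 - 18)² = 3 + (-21)² = 3 + 441 = 444)
(981 + M)*I(16) = (981 + 444)/(29 + 16) = 1425/45 = 1425*(1/45) = 95/3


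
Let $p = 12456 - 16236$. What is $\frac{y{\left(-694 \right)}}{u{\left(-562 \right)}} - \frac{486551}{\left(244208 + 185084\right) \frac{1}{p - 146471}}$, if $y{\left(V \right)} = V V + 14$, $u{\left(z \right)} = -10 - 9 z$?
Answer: $\frac{23077479322703}{135441626} \approx 1.7039 \cdot 10^{5}$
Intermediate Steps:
$p = -3780$ ($p = 12456 - 16236 = -3780$)
$y{\left(V \right)} = 14 + V^{2}$ ($y{\left(V \right)} = V^{2} + 14 = 14 + V^{2}$)
$\frac{y{\left(-694 \right)}}{u{\left(-562 \right)}} - \frac{486551}{\left(244208 + 185084\right) \frac{1}{p - 146471}} = \frac{14 + \left(-694\right)^{2}}{-10 - -5058} - \frac{486551}{\left(244208 + 185084\right) \frac{1}{-3780 - 146471}} = \frac{14 + 481636}{-10 + 5058} - \frac{486551}{429292 \frac{1}{-150251}} = \frac{481650}{5048} - \frac{486551}{429292 \left(- \frac{1}{150251}\right)} = 481650 \cdot \frac{1}{5048} - \frac{486551}{- \frac{429292}{150251}} = \frac{240825}{2524} - - \frac{73104774301}{429292} = \frac{240825}{2524} + \frac{73104774301}{429292} = \frac{23077479322703}{135441626}$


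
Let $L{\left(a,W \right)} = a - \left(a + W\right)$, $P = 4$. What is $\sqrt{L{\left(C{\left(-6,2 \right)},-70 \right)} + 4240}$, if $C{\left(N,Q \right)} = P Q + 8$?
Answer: $\sqrt{4310} \approx 65.651$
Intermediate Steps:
$C{\left(N,Q \right)} = 8 + 4 Q$ ($C{\left(N,Q \right)} = 4 Q + 8 = 8 + 4 Q$)
$L{\left(a,W \right)} = - W$ ($L{\left(a,W \right)} = a - \left(W + a\right) = - W$)
$\sqrt{L{\left(C{\left(-6,2 \right)},-70 \right)} + 4240} = \sqrt{\left(-1\right) \left(-70\right) + 4240} = \sqrt{70 + 4240} = \sqrt{4310}$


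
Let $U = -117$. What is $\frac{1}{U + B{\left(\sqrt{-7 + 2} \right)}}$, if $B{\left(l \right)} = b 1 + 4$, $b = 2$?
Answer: $- \frac{1}{111} \approx -0.009009$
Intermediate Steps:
$B{\left(l \right)} = 6$ ($B{\left(l \right)} = 2 \cdot 1 + 4 = 2 + 4 = 6$)
$\frac{1}{U + B{\left(\sqrt{-7 + 2} \right)}} = \frac{1}{-117 + 6} = \frac{1}{-111} = - \frac{1}{111}$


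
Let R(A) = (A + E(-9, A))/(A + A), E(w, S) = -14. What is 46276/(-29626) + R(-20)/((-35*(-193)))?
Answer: -3125691979/2001236300 ≈ -1.5619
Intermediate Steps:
R(A) = (-14 + A)/(2*A) (R(A) = (A - 14)/(A + A) = (-14 + A)/((2*A)) = (-14 + A)*(1/(2*A)) = (-14 + A)/(2*A))
46276/(-29626) + R(-20)/((-35*(-193))) = 46276/(-29626) + ((1/2)*(-14 - 20)/(-20))/((-35*(-193))) = 46276*(-1/29626) + ((1/2)*(-1/20)*(-34))/6755 = -23138/14813 + (17/20)*(1/6755) = -23138/14813 + 17/135100 = -3125691979/2001236300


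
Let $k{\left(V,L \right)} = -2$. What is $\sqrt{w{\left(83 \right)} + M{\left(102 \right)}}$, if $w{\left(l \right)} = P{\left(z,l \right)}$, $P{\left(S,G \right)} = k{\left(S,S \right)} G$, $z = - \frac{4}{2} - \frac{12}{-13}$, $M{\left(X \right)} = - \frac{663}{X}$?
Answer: $\frac{i \sqrt{690}}{2} \approx 13.134 i$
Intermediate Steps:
$z = - \frac{14}{13}$ ($z = \left(-4\right) \frac{1}{2} - - \frac{12}{13} = -2 + \frac{12}{13} = - \frac{14}{13} \approx -1.0769$)
$P{\left(S,G \right)} = - 2 G$
$w{\left(l \right)} = - 2 l$
$\sqrt{w{\left(83 \right)} + M{\left(102 \right)}} = \sqrt{\left(-2\right) 83 - \frac{663}{102}} = \sqrt{-166 - \frac{13}{2}} = \sqrt{- \frac{345}{2}} = \frac{i \sqrt{690}}{2}$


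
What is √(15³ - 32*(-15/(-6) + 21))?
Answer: √2623 ≈ 51.215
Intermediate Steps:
√(15³ - 32*(-15/(-6) + 21)) = √(3375 - 32*(-15*(-⅙) + 21)) = √(3375 - 32*(5/2 + 21)) = √(3375 - 32*47/2) = √(3375 - 752) = √2623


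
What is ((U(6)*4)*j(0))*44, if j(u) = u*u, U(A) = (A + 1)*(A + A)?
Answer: 0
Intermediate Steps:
U(A) = 2*A*(1 + A) (U(A) = (1 + A)*(2*A) = 2*A*(1 + A))
j(u) = u²
((U(6)*4)*j(0))*44 = (((2*6*(1 + 6))*4)*0²)*44 = (((2*6*7)*4)*0)*44 = ((84*4)*0)*44 = (336*0)*44 = 0*44 = 0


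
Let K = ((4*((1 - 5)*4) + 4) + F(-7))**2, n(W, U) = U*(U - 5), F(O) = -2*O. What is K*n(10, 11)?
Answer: 139656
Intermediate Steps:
n(W, U) = U*(-5 + U)
K = 2116 (K = ((4*((1 - 5)*4) + 4) - 2*(-7))**2 = ((4*(-4*4) + 4) + 14)**2 = ((4*(-16) + 4) + 14)**2 = ((-64 + 4) + 14)**2 = (-60 + 14)**2 = (-46)**2 = 2116)
K*n(10, 11) = 2116*(11*(-5 + 11)) = 2116*(11*6) = 2116*66 = 139656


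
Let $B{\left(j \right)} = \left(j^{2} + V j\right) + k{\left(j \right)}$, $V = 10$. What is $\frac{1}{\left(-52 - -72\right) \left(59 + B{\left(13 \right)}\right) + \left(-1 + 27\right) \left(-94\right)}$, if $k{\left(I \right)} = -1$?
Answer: $\frac{1}{4696} \approx 0.00021295$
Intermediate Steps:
$B{\left(j \right)} = -1 + j^{2} + 10 j$ ($B{\left(j \right)} = \left(j^{2} + 10 j\right) - 1 = -1 + j^{2} + 10 j$)
$\frac{1}{\left(-52 - -72\right) \left(59 + B{\left(13 \right)}\right) + \left(-1 + 27\right) \left(-94\right)} = \frac{1}{\left(-52 - -72\right) \left(59 + \left(-1 + 13^{2} + 10 \cdot 13\right)\right) + \left(-1 + 27\right) \left(-94\right)} = \frac{1}{\left(-52 + 72\right) \left(59 + \left(-1 + 169 + 130\right)\right) + 26 \left(-94\right)} = \frac{1}{20 \left(59 + 298\right) - 2444} = \frac{1}{20 \cdot 357 - 2444} = \frac{1}{7140 - 2444} = \frac{1}{4696}$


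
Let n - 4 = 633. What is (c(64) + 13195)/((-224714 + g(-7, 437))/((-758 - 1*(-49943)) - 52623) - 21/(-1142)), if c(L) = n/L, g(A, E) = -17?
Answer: 829523746233/4107440000 ≈ 201.96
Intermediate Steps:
n = 637 (n = 4 + 633 = 637)
c(L) = 637/L
(c(64) + 13195)/((-224714 + g(-7, 437))/((-758 - 1*(-49943)) - 52623) - 21/(-1142)) = (637/64 + 13195)/((-224714 - 17)/((-758 - 1*(-49943)) - 52623) - 21/(-1142)) = (637*(1/64) + 13195)/(-224731/((-758 + 49943) - 52623) - 21*(-1/1142)) = (637/64 + 13195)/(-224731/(49185 - 52623) + 21/1142) = 845117/(64*(-224731/(-3438) + 21/1142)) = 845117/(64*(-224731*(-1/3438) + 21/1142)) = 845117/(64*(224731/3438 + 21/1142)) = 845117/(64*(64178750/981549)) = (845117/64)*(981549/64178750) = 829523746233/4107440000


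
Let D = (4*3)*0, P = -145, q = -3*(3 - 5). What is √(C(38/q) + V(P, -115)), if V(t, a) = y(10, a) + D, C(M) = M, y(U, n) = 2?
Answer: 5*√3/3 ≈ 2.8868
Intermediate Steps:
q = 6 (q = -3*(-2) = 6)
D = 0 (D = 12*0 = 0)
V(t, a) = 2 (V(t, a) = 2 + 0 = 2)
√(C(38/q) + V(P, -115)) = √(38/6 + 2) = √(38*(⅙) + 2) = √(19/3 + 2) = √(25/3) = 5*√3/3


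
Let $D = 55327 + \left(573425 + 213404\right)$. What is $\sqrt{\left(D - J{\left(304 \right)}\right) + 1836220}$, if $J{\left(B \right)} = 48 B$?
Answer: $6 \sqrt{73994} \approx 1632.1$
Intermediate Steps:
$D = 842156$ ($D = 55327 + 786829 = 842156$)
$\sqrt{\left(D - J{\left(304 \right)}\right) + 1836220} = \sqrt{\left(842156 - 48 \cdot 304\right) + 1836220} = \sqrt{\left(842156 - 14592\right) + 1836220} = \sqrt{827564 + 1836220} = \sqrt{2663784} = 6 \sqrt{73994}$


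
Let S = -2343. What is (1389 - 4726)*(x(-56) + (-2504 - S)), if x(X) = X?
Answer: 724129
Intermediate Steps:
(1389 - 4726)*(x(-56) + (-2504 - S)) = (1389 - 4726)*(-56 + (-2504 - 1*(-2343))) = -3337*(-56 + (-2504 + 2343)) = -3337*(-56 - 161) = -3337*(-217) = 724129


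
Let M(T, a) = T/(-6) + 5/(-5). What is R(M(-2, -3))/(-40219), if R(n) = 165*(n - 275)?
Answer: 45485/40219 ≈ 1.1309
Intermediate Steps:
M(T, a) = -1 - T/6 (M(T, a) = T*(-⅙) + 5*(-⅕) = -T/6 - 1 = -1 - T/6)
R(n) = -45375 + 165*n (R(n) = 165*(-275 + n) = -45375 + 165*n)
R(M(-2, -3))/(-40219) = (-45375 + 165*(-1 - ⅙*(-2)))/(-40219) = (-45375 + 165*(-1 + ⅓))*(-1/40219) = (-45375 + 165*(-⅔))*(-1/40219) = (-45375 - 110)*(-1/40219) = -45485*(-1/40219) = 45485/40219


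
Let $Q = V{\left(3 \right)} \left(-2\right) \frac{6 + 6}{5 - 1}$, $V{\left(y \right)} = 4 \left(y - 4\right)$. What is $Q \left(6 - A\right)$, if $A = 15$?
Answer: $-216$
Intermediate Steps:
$V{\left(y \right)} = -16 + 4 y$ ($V{\left(y \right)} = 4 \left(-4 + y\right) = -16 + 4 y$)
$Q = 24$ ($Q = \left(-16 + 4 \cdot 3\right) \left(-2\right) \frac{6 + 6}{5 - 1} = \left(-16 + 12\right) \left(-2\right) \frac{12}{4} = \left(-4\right) \left(-2\right) 12 \cdot \frac{1}{4} = 8 \cdot 3 = 24$)
$Q \left(6 - A\right) = 24 \left(6 - 15\right) = 24 \left(-9\right) = -216$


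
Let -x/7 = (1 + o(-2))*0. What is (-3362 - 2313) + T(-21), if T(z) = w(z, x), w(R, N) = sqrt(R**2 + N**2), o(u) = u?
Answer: -5654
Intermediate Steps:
x = 0 (x = -7*(1 - 2)*0 = -(-7)*0 = -7*0 = 0)
w(R, N) = sqrt(N**2 + R**2)
T(z) = sqrt(z**2) (T(z) = sqrt(0**2 + z**2) = sqrt(0 + z**2) = sqrt(z**2))
(-3362 - 2313) + T(-21) = (-3362 - 2313) + sqrt((-21)**2) = -5675 + sqrt(441) = -5675 + 21 = -5654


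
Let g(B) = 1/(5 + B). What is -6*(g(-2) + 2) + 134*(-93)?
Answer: -12476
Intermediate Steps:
-6*(g(-2) + 2) + 134*(-93) = -6*(1/(5 - 2) + 2) + 134*(-93) = -6*(1/3 + 2) - 12462 = -6*(⅓ + 2) - 12462 = -6*7/3 - 12462 = -14 - 12462 = -12476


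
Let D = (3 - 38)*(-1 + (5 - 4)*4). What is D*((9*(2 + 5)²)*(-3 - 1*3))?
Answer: 277830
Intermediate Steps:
D = -105 (D = -35*(-1 + 1*4) = -35*(-1 + 4) = -35*3 = -105)
D*((9*(2 + 5)²)*(-3 - 1*3)) = -105*9*(2 + 5)²*(-3 - 1*3) = -105*9*7²*(-3 - 3) = -105*9*49*(-6) = -46305*(-6) = -105*(-2646) = 277830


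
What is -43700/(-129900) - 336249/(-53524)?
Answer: 460177439/69527676 ≈ 6.6186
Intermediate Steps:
-43700/(-129900) - 336249/(-53524) = -43700*(-1/129900) - 336249*(-1/53524) = 437/1299 + 336249/53524 = 460177439/69527676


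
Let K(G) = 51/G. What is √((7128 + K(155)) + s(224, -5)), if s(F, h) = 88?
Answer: √173372305/155 ≈ 84.949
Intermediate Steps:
√((7128 + K(155)) + s(224, -5)) = √((7128 + 51/155) + 88) = √(1104891/155 + 88) = √(1118531/155) = √173372305/155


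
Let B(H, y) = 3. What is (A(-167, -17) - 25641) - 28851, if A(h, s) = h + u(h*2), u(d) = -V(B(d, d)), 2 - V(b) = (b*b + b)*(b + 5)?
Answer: -54565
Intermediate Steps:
V(b) = 2 - (5 + b)*(b + b²) (V(b) = 2 - (b*b + b)*(b + 5) = 2 - (b² + b)*(5 + b) = 2 - (b + b²)*(5 + b) = 2 - (5 + b)*(b + b²))
u(d) = 94 (u(d) = -(2 - 1*3³ - 6*3² - 5*3) = -(2 - 1*27 - 6*9 - 15) = -(2 - 27 - 54 - 15) = -1*(-94) = 94)
A(h, s) = 94 + h (A(h, s) = h + 94 = 94 + h)
(A(-167, -17) - 25641) - 28851 = ((94 - 167) - 25641) - 28851 = (-73 - 25641) - 28851 = -25714 - 28851 = -54565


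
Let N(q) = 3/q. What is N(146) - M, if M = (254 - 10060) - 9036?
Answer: 2750935/146 ≈ 18842.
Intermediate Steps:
M = -18842 (M = -9806 - 9036 = -18842)
N(146) - M = 3/146 - 1*(-18842) = 3*(1/146) + 18842 = 3/146 + 18842 = 2750935/146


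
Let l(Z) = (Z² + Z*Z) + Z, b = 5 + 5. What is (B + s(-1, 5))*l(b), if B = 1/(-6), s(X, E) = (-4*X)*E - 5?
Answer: 3115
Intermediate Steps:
s(X, E) = -5 - 4*E*X (s(X, E) = -4*E*X - 5 = -5 - 4*E*X)
b = 10
B = -⅙ ≈ -0.16667
l(Z) = Z + 2*Z² (l(Z) = (Z² + Z²) + Z = 2*Z² + Z = Z + 2*Z²)
(B + s(-1, 5))*l(b) = (-⅙ + (-5 - 4*5*(-1)))*(10*(1 + 2*10)) = (-⅙ + (-5 + 20))*(10*(1 + 20)) = (-⅙ + 15)*(10*21) = (89/6)*210 = 3115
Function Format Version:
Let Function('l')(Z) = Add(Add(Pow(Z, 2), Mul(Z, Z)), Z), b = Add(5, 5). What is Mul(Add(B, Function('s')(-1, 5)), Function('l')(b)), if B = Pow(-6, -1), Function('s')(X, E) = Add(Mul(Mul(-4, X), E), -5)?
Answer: 3115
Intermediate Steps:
Function('s')(X, E) = Add(-5, Mul(-4, E, X)) (Function('s')(X, E) = Add(Mul(-4, E, X), -5) = Add(-5, Mul(-4, E, X)))
b = 10
B = Rational(-1, 6) ≈ -0.16667
Function('l')(Z) = Add(Z, Mul(2, Pow(Z, 2))) (Function('l')(Z) = Add(Add(Pow(Z, 2), Pow(Z, 2)), Z) = Add(Mul(2, Pow(Z, 2)), Z) = Add(Z, Mul(2, Pow(Z, 2))))
Mul(Add(B, Function('s')(-1, 5)), Function('l')(b)) = Mul(Add(Rational(-1, 6), Add(-5, Mul(-4, 5, -1))), Mul(10, Add(1, Mul(2, 10)))) = Mul(Add(Rational(-1, 6), Add(-5, 20)), Mul(10, Add(1, 20))) = Mul(Add(Rational(-1, 6), 15), Mul(10, 21)) = Mul(Rational(89, 6), 210) = 3115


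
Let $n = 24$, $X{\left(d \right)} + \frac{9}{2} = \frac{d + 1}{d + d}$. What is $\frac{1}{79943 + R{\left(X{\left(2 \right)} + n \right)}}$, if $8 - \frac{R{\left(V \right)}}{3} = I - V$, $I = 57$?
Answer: $\frac{4}{319427} \approx 1.2522 \cdot 10^{-5}$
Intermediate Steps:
$X{\left(d \right)} = - \frac{9}{2} + \frac{1 + d}{2 d}$ ($X{\left(d \right)} = - \frac{9}{2} + \frac{d + 1}{d + d} = - \frac{9}{2} + \frac{1 + d}{2 d}$)
$R{\left(V \right)} = -147 + 3 V$ ($R{\left(V \right)} = 24 - 3 \left(57 - V\right) = 24 + \left(-171 + 3 V\right) = -147 + 3 V$)
$\frac{1}{79943 + R{\left(X{\left(2 \right)} + n \right)}} = \frac{1}{79943 - \left(147 - 3 \left(\left(-4 + \frac{1}{2 \cdot 2}\right) + 24\right)\right)} = \frac{1}{79943 - \left(147 - 3 \left(\left(-4 + \frac{1}{2} \cdot \frac{1}{2}\right) + 24\right)\right)} = \frac{1}{79943 - \left(147 - 3 \left(\left(-4 + \frac{1}{4}\right) + 24\right)\right)} = \frac{1}{79943 - \left(147 - 3 \left(- \frac{15}{4} + 24\right)\right)} = \frac{1}{79943 + \left(-147 + 3 \cdot \frac{81}{4}\right)} = \frac{1}{79943 + \left(-147 + \frac{243}{4}\right)} = \frac{1}{79943 - \frac{345}{4}} = \frac{1}{\frac{319427}{4}} = \frac{4}{319427}$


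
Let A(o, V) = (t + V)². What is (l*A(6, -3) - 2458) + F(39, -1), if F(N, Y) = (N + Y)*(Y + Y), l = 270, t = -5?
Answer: 14746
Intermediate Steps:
A(o, V) = (-5 + V)²
F(N, Y) = 2*Y*(N + Y) (F(N, Y) = (N + Y)*(2*Y) = 2*Y*(N + Y))
(l*A(6, -3) - 2458) + F(39, -1) = (270*(-5 - 3)² - 2458) + 2*(-1)*(39 - 1) = (270*(-8)² - 2458) + 2*(-1)*38 = (270*64 - 2458) - 76 = (17280 - 2458) - 76 = 14822 - 76 = 14746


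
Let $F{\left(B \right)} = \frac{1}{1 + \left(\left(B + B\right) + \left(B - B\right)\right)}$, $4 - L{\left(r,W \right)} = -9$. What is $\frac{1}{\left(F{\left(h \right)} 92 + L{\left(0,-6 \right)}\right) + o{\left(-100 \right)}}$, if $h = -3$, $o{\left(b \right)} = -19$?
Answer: $- \frac{5}{122} \approx -0.040984$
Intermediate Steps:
$L{\left(r,W \right)} = 13$ ($L{\left(r,W \right)} = 4 - -9 = 4 + 9 = 13$)
$F{\left(B \right)} = \frac{1}{1 + 2 B}$ ($F{\left(B \right)} = \frac{1}{1 + \left(2 B + 0\right)} = \frac{1}{1 + 2 B}$)
$\frac{1}{\left(F{\left(h \right)} 92 + L{\left(0,-6 \right)}\right) + o{\left(-100 \right)}} = \frac{1}{\left(\frac{1}{1 + 2 \left(-3\right)} 92 + 13\right) - 19} = \frac{1}{\left(\frac{1}{1 - 6} \cdot 92 + 13\right) - 19} = \frac{1}{\left(\frac{1}{-5} \cdot 92 + 13\right) - 19} = \frac{1}{\left(\left(- \frac{1}{5}\right) 92 + 13\right) - 19} = \frac{1}{\left(- \frac{92}{5} + 13\right) - 19} = \frac{1}{- \frac{27}{5} - 19} = \frac{1}{- \frac{122}{5}} = - \frac{5}{122}$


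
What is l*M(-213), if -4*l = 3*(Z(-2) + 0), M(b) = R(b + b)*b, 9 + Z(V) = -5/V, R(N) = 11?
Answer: -91377/8 ≈ -11422.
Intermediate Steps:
Z(V) = -9 - 5/V
M(b) = 11*b
l = 39/8 (l = -3*((-9 - 5/(-2)) + 0)/4 = -3*((-9 - 5*(-½)) + 0)/4 = -3*((-9 + 5/2) + 0)/4 = -3*(-13/2 + 0)/4 = -3*(-13)/(4*2) = -¼*(-39/2) = 39/8 ≈ 4.8750)
l*M(-213) = 39*(11*(-213))/8 = (39/8)*(-2343) = -91377/8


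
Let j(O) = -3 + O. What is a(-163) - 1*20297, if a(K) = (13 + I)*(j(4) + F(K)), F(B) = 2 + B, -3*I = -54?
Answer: -25257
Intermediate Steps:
I = 18 (I = -1/3*(-54) = 18)
a(K) = 93 + 31*K (a(K) = (13 + 18)*((-3 + 4) + (2 + K)) = 31*(1 + (2 + K)) = 31*(3 + K) = 93 + 31*K)
a(-163) - 1*20297 = (93 + 31*(-163)) - 1*20297 = (93 - 5053) - 20297 = -4960 - 20297 = -25257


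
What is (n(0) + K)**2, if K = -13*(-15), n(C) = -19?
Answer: 30976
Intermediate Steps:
K = 195
(n(0) + K)**2 = (-19 + 195)**2 = 176**2 = 30976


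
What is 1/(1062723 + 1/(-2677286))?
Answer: 2677286/2845213409777 ≈ 9.4098e-7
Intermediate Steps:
1/(1062723 + 1/(-2677286)) = 1/(1062723 - 1/2677286) = 1/(2845213409777/2677286) = 2677286/2845213409777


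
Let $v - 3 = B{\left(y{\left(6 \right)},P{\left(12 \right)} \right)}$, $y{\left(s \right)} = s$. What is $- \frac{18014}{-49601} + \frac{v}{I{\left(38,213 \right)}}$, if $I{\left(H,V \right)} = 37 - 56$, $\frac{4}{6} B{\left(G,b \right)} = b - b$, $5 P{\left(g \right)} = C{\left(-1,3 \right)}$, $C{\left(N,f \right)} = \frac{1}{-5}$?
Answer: $\frac{193463}{942419} \approx 0.20528$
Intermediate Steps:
$C{\left(N,f \right)} = - \frac{1}{5}$
$P{\left(g \right)} = - \frac{1}{25}$ ($P{\left(g \right)} = \frac{1}{5} \left(- \frac{1}{5}\right) = - \frac{1}{25}$)
$B{\left(G,b \right)} = 0$ ($B{\left(G,b \right)} = \frac{3 \left(b - b\right)}{2} = \frac{3}{2} \cdot 0 = 0$)
$I{\left(H,V \right)} = -19$
$v = 3$ ($v = 3 + 0 = 3$)
$- \frac{18014}{-49601} + \frac{v}{I{\left(38,213 \right)}} = - \frac{18014}{-49601} + \frac{3}{-19} = \left(-18014\right) \left(- \frac{1}{49601}\right) + 3 \left(- \frac{1}{19}\right) = \frac{18014}{49601} - \frac{3}{19} = \frac{193463}{942419}$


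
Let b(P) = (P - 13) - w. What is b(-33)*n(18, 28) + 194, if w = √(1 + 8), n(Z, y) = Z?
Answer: -688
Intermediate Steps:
w = 3 (w = √9 = 3)
b(P) = -16 + P (b(P) = (P - 13) - 1*3 = (-13 + P) - 3 = -16 + P)
b(-33)*n(18, 28) + 194 = (-16 - 33)*18 + 194 = -49*18 + 194 = -882 + 194 = -688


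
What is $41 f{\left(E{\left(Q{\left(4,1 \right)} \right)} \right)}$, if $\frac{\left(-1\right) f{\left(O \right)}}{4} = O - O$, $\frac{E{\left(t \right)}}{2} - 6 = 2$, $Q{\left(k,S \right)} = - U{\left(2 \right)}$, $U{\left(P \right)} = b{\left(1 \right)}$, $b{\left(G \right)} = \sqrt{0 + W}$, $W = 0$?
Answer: $0$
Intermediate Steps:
$b{\left(G \right)} = 0$ ($b{\left(G \right)} = \sqrt{0 + 0} = \sqrt{0} = 0$)
$U{\left(P \right)} = 0$
$Q{\left(k,S \right)} = 0$ ($Q{\left(k,S \right)} = \left(-1\right) 0 = 0$)
$E{\left(t \right)} = 16$ ($E{\left(t \right)} = 12 + 2 \cdot 2 = 12 + 4 = 16$)
$f{\left(O \right)} = 0$ ($f{\left(O \right)} = - 4 \left(O - O\right) = \left(-4\right) 0 = 0$)
$41 f{\left(E{\left(Q{\left(4,1 \right)} \right)} \right)} = 41 \cdot 0 = 0$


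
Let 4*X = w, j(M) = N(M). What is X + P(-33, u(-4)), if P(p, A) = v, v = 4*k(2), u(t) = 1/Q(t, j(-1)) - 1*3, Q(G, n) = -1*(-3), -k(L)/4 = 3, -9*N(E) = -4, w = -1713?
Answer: -1905/4 ≈ -476.25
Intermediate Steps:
N(E) = 4/9 (N(E) = -1/9*(-4) = 4/9)
k(L) = -12 (k(L) = -4*3 = -12)
j(M) = 4/9
Q(G, n) = 3
u(t) = -8/3 (u(t) = 1/3 - 1*3 = 1/3 - 3 = -8/3)
X = -1713/4 (X = (1/4)*(-1713) = -1713/4 ≈ -428.25)
v = -48 (v = 4*(-12) = -48)
P(p, A) = -48
X + P(-33, u(-4)) = -1713/4 - 48 = -1905/4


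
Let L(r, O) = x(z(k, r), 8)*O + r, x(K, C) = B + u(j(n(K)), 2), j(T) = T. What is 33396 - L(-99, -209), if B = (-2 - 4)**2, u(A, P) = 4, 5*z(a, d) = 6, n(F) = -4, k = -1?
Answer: 41855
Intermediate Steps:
z(a, d) = 6/5 (z(a, d) = (1/5)*6 = 6/5)
B = 36 (B = (-6)**2 = 36)
x(K, C) = 40 (x(K, C) = 36 + 4 = 40)
L(r, O) = r + 40*O (L(r, O) = 40*O + r = r + 40*O)
33396 - L(-99, -209) = 33396 - (-99 + 40*(-209)) = 33396 - (-99 - 8360) = 33396 - 1*(-8459) = 33396 + 8459 = 41855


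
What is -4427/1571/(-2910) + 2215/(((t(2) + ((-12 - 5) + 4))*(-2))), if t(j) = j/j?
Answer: 562567911/6095480 ≈ 92.293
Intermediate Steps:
t(j) = 1
-4427/1571/(-2910) + 2215/(((t(2) + ((-12 - 5) + 4))*(-2))) = -4427/1571/(-2910) + 2215/(((1 + ((-12 - 5) + 4))*(-2))) = -4427*1/1571*(-1/2910) + 2215/(((1 + (-17 + 4))*(-2))) = -4427/1571*(-1/2910) + 2215/(((1 - 13)*(-2))) = 4427/4571610 + 2215/((-12*(-2))) = 4427/4571610 + 2215/24 = 562567911/6095480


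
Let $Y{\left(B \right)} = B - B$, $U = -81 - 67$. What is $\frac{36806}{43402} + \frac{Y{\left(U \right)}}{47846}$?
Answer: $\frac{18403}{21701} \approx 0.84803$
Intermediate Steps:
$U = -148$ ($U = -81 - 67 = -148$)
$Y{\left(B \right)} = 0$
$\frac{36806}{43402} + \frac{Y{\left(U \right)}}{47846} = \frac{36806}{43402} + \frac{0}{47846} = 36806 \cdot \frac{1}{43402} + 0 \cdot \frac{1}{47846} = \frac{18403}{21701} + 0 = \frac{18403}{21701}$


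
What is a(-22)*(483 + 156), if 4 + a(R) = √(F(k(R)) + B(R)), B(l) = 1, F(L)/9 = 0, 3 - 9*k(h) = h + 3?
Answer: -1917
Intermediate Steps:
k(h) = -h/9 (k(h) = ⅓ - (h + 3)/9 = ⅓ - (3 + h)/9 = ⅓ + (-⅓ - h/9) = -h/9)
F(L) = 0 (F(L) = 9*0 = 0)
a(R) = -3 (a(R) = -4 + √(0 + 1) = -4 + √1 = -4 + 1 = -3)
a(-22)*(483 + 156) = -3*(483 + 156) = -3*639 = -1917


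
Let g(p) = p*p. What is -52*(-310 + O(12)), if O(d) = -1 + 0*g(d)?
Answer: 16172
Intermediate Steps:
g(p) = p²
O(d) = -1 (O(d) = -1 + 0*d² = -1 + 0 = -1)
-52*(-310 + O(12)) = -52*(-310 - 1) = -52*(-311) = 16172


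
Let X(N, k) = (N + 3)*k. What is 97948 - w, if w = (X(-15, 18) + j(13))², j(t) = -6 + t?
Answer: 54267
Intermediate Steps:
X(N, k) = k*(3 + N) (X(N, k) = (3 + N)*k = k*(3 + N))
w = 43681 (w = (18*(3 - 15) + (-6 + 13))² = (18*(-12) + 7)² = (-216 + 7)² = (-209)² = 43681)
97948 - w = 97948 - 1*43681 = 97948 - 43681 = 54267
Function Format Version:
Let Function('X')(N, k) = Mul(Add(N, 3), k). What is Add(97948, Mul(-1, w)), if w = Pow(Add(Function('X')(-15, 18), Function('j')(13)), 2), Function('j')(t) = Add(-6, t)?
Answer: 54267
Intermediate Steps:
Function('X')(N, k) = Mul(k, Add(3, N)) (Function('X')(N, k) = Mul(Add(3, N), k) = Mul(k, Add(3, N)))
w = 43681 (w = Pow(Add(Mul(18, Add(3, -15)), Add(-6, 13)), 2) = Pow(Add(Mul(18, -12), 7), 2) = Pow(Add(-216, 7), 2) = Pow(-209, 2) = 43681)
Add(97948, Mul(-1, w)) = Add(97948, Mul(-1, 43681)) = Add(97948, -43681) = 54267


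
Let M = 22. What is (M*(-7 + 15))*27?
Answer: 4752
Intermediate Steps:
(M*(-7 + 15))*27 = (22*(-7 + 15))*27 = (22*8)*27 = 176*27 = 4752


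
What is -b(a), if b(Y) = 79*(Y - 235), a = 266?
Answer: -2449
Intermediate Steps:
b(Y) = -18565 + 79*Y (b(Y) = 79*(-235 + Y) = -18565 + 79*Y)
-b(a) = -(-18565 + 79*266) = -(-18565 + 21014) = -1*2449 = -2449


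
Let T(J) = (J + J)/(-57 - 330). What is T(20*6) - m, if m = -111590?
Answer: 14395030/129 ≈ 1.1159e+5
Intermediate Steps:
T(J) = -2*J/387 (T(J) = (2*J)/(-387) = (2*J)*(-1/387) = -2*J/387)
T(20*6) - m = -40*6/387 - 1*(-111590) = -2/387*120 + 111590 = -80/129 + 111590 = 14395030/129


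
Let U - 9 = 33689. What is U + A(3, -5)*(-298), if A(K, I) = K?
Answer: 32804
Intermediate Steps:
U = 33698 (U = 9 + 33689 = 33698)
U + A(3, -5)*(-298) = 33698 + 3*(-298) = 33698 - 894 = 32804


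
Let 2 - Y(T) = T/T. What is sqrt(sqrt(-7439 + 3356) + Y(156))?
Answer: sqrt(1 + I*sqrt(4083)) ≈ 5.6968 + 5.6083*I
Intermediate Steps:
Y(T) = 1 (Y(T) = 2 - T/T = 2 - 1*1 = 2 - 1 = 1)
sqrt(sqrt(-7439 + 3356) + Y(156)) = sqrt(sqrt(-7439 + 3356) + 1) = sqrt(sqrt(-4083) + 1) = sqrt(I*sqrt(4083) + 1) = sqrt(1 + I*sqrt(4083))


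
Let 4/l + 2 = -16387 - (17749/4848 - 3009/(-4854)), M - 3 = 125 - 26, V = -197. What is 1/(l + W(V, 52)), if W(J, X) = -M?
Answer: -64294972661/6558102899550 ≈ -0.0098039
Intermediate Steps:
M = 102 (M = 3 + (125 - 26) = 3 + 99 = 102)
W(J, X) = -102 (W(J, X) = -1*102 = -102)
l = -15688128/64294972661 (l = 4/(-2 + (-16387 - (17749/4848 - 3009/(-4854)))) = 4/(-2 + (-16387 - (17749*(1/4848) - 3009*(-1/4854)))) = 4/(-2 + (-16387 - (17749/4848 + 1003/1618))) = 4/(-2 + (-16387 - 1*16790213/3922032)) = 4/(-2 + (-16387 - 16790213/3922032)) = 4/(-2 - 64287128597/3922032) = 4/(-64294972661/3922032) = 4*(-3922032/64294972661) = -15688128/64294972661 ≈ -0.00024400)
1/(l + W(V, 52)) = 1/(-15688128/64294972661 - 102) = 1/(-6558102899550/64294972661) = -64294972661/6558102899550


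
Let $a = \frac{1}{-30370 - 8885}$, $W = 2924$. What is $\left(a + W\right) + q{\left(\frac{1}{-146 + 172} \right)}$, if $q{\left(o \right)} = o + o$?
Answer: $\frac{1492200302}{510315} \approx 2924.1$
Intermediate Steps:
$a = - \frac{1}{39255}$ ($a = \frac{1}{-39255} = - \frac{1}{39255} \approx -2.5474 \cdot 10^{-5}$)
$q{\left(o \right)} = 2 o$
$\left(a + W\right) + q{\left(\frac{1}{-146 + 172} \right)} = \left(- \frac{1}{39255} + 2924\right) + \frac{2}{-146 + 172} = \frac{114781619}{39255} + \frac{2}{26} = \frac{114781619}{39255} + 2 \cdot \frac{1}{26} = \frac{114781619}{39255} + \frac{1}{13} = \frac{1492200302}{510315}$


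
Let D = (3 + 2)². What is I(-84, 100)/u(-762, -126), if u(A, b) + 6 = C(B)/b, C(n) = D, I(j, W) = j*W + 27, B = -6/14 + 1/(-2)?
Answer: 1054998/781 ≈ 1350.8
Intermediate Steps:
D = 25 (D = 5² = 25)
B = -13/14 (B = -6*1/14 + 1*(-½) = -3/7 - ½ = -13/14 ≈ -0.92857)
I(j, W) = 27 + W*j (I(j, W) = W*j + 27 = 27 + W*j)
C(n) = 25
u(A, b) = -6 + 25/b
I(-84, 100)/u(-762, -126) = (27 + 100*(-84))/(-6 + 25/(-126)) = (27 - 8400)/(-6 + 25*(-1/126)) = -8373/(-6 - 25/126) = -8373/(-781/126) = -8373*(-126/781) = 1054998/781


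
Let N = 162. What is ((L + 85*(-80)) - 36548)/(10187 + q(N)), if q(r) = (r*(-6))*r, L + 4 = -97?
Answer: 43449/147277 ≈ 0.29502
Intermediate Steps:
L = -101 (L = -4 - 97 = -101)
q(r) = -6*r² (q(r) = (-6*r)*r = -6*r²)
((L + 85*(-80)) - 36548)/(10187 + q(N)) = ((-101 + 85*(-80)) - 36548)/(10187 - 6*162²) = ((-101 - 6800) - 36548)/(10187 - 6*26244) = (-6901 - 36548)/(10187 - 157464) = -43449/(-147277) = -43449*(-1/147277) = 43449/147277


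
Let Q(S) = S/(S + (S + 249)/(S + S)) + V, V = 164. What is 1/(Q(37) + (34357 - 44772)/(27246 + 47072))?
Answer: 56184408/9257239843 ≈ 0.0060692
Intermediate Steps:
Q(S) = 164 + S/(S + (249 + S)/(2*S)) (Q(S) = S/(S + (S + 249)/(S + S)) + 164 = S/(S + (249 + S)/((2*S))) + 164 = S/(S + (249 + S)*(1/(2*S))) + 164 = S/(S + (249 + S)/(2*S)) + 164 = 164 + S/(S + (249 + S)/(2*S)))
1/(Q(37) + (34357 - 44772)/(27246 + 47072)) = 1/(2*(20418 + 82*37 + 165*37**2)/(249 + 37 + 2*37**2) + (34357 - 44772)/(27246 + 47072)) = 1/(2*(20418 + 3034 + 165*1369)/(249 + 37 + 2*1369) - 10415/74318) = 1/(2*(20418 + 3034 + 225885)/(249 + 37 + 2738) - 10415*1/74318) = 1/(2*249337/3024 - 10415/74318) = 1/(2*(1/3024)*249337 - 10415/74318) = 1/(249337/1512 - 10415/74318) = 1/(9257239843/56184408) = 56184408/9257239843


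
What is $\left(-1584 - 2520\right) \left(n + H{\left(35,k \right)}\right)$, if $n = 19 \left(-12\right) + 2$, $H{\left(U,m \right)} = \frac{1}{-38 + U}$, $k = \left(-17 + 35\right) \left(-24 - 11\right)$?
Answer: $928872$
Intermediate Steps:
$k = -630$ ($k = 18 \left(-35\right) = -630$)
$n = -226$ ($n = -228 + 2 = -226$)
$\left(-1584 - 2520\right) \left(n + H{\left(35,k \right)}\right) = \left(-1584 - 2520\right) \left(-226 + \frac{1}{-38 + 35}\right) = - 4104 \left(-226 + \frac{1}{-3}\right) = - 4104 \left(-226 - \frac{1}{3}\right) = \left(-4104\right) \left(- \frac{679}{3}\right) = 928872$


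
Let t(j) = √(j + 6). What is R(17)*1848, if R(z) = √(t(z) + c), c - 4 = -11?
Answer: 1848*√(-7 + √23) ≈ 2743.6*I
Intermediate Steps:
c = -7 (c = 4 - 11 = -7)
t(j) = √(6 + j)
R(z) = √(-7 + √(6 + z)) (R(z) = √(√(6 + z) - 7) = √(-7 + √(6 + z)))
R(17)*1848 = √(-7 + √(6 + 17))*1848 = √(-7 + √23)*1848 = 1848*√(-7 + √23)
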